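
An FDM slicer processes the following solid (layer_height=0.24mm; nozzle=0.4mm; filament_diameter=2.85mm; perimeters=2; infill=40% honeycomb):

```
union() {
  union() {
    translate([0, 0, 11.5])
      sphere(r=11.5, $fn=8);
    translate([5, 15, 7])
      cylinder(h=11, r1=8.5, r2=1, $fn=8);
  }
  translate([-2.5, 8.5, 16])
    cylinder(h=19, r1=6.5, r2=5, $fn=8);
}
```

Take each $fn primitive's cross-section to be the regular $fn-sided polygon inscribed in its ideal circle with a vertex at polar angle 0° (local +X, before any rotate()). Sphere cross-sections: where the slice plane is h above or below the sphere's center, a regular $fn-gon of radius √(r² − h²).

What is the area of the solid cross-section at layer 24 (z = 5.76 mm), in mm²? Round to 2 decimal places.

At z = 5.76 mm: the r=11.5 sphere slices to a regular 8-gon of circumradius 9.965 (√(r²−h²) with h=5.74 from center) (area = (8/2)·9.965²·sin(360°/8) = 280.87 mm²); the cone at (5, 15) is absent (z outside [7, 18]); Taking the union: only the r=11.5 sphere is present, so the union is just that shape — area = 280.87 mm²; the cone at (-2.5, 8.5) is not intersected at this z (z outside [16, 35]); Combining (union): only that combined region is present, so the union is just that shape — area = 280.87 mm². Overall, the cross-section is a single solid region. Net area = 280.87 mm².

280.87 mm²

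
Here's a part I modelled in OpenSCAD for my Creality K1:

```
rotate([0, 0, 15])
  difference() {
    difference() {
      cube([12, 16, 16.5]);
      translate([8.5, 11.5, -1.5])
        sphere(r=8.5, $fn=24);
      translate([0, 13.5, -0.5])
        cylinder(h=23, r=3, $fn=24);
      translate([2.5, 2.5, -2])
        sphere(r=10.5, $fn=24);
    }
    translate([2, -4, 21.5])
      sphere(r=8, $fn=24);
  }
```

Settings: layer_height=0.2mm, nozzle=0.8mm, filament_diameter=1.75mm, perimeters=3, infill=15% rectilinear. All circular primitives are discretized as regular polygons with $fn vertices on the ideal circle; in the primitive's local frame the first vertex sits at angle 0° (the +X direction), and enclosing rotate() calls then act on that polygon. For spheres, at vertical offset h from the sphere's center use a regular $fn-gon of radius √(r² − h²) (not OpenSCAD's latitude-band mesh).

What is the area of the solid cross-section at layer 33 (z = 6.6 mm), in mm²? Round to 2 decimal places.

At z = 6.6 mm: the 12×16 cube contributes its full rectangle (area 192.00 mm²); the sphere at (8.5, 11.5): section is a regular 24-gon, circumradius = √(r²−h²) = √(8.5²−8.1²) = 2.577 (area = (24/2)·2.577²·sin(360°/24) = 20.62 mm²); the cylinder at (0, 13.5): section is a regular 24-gon, circumradius r=3 (area = (24/2)·3.000²·sin(360°/24) = 27.95 mm²); the r=10.5 sphere at (2.5, 2.5) contributes a regular 24-gon of circumradius √(10.5²−8.6²) = 6.024 (area = (24/2)·6.024²·sin(360°/24) = 112.71 mm²); Subtracting the remaining from the first: starting from the 12×16 cube (192.00 mm²), the r=8.5 sphere at (8.5, 11.5) lies wholly inside it (removes its full 20.62 mm² and its 16.14 mm outline becomes a hole wall); the r=3 cylinder at (0, 13.5) partially overlaps it — only the 13.44 mm² overlap (of its 27.95 mm²) is removed, clipping the outline; the r=10.5 sphere at (2.5, 2.5) partially overlaps it — only the 63.48 mm² overlap (of its 112.71 mm²) is removed, clipping the outline — area = 94.46 mm²; the sphere at (2, -4) does not reach this height (|z−center|=14.900 > r=8); Subtracting the remaining from the first: none of the subtracted shapes is present at this height, so the result so far is unchanged — area = 94.46 mm²; (rotated 15° about Z; rotation is an isometry so areas/perimeters/island counts are preserved). Overall, the cross-section is one region with 1 hole. Net area = 94.46 mm².

94.46 mm²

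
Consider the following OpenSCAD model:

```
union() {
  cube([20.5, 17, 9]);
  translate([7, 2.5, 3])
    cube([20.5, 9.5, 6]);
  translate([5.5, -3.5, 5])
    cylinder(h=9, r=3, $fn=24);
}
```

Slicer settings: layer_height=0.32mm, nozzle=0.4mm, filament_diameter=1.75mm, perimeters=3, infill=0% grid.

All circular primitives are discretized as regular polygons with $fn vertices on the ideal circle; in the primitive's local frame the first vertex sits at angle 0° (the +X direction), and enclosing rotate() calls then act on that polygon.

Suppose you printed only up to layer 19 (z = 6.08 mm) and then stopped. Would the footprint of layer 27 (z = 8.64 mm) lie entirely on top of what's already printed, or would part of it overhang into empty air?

Compare the two slices. At z = 6.08: the 20.5×17 cube contributes its full rectangle (area 348.50 mm²); the 20.5×9.5 cube at (7, 2.5) contributes its full rectangle (area 194.75 mm²); the r=3 cylinder at (5.5, -3.5) contributes a regular 24-gon of circumradius 3 (area = (24/2)·3.000²·sin(360°/24) = 27.95 mm²); Combining (union): the regions partially overlap — summed areas 571.20 mm² minus the doubly-counted overlap 128.25 mm² gives 442.95 mm² — area = 442.95 mm². At z = 8.64: the 20.5×17 cube contributes its full rectangle (area 348.50 mm²); the cube at (7, 2.5) (footprint 20.5×9.5) is included at this height (area 194.75 mm²); the r=3 cylinder at (5.5, -3.5) contributes a regular 24-gon of circumradius 3 (area = (24/2)·3.000²·sin(360°/24) = 27.95 mm²); Combining (union): the regions partially overlap — summed areas 571.20 mm² minus the doubly-counted overlap 128.25 mm² gives 442.95 mm² — area = 442.95 mm². Checking containment: the cross-section at z = 8.64 is a subset of the cross-section at z = 6.08.

entirely on top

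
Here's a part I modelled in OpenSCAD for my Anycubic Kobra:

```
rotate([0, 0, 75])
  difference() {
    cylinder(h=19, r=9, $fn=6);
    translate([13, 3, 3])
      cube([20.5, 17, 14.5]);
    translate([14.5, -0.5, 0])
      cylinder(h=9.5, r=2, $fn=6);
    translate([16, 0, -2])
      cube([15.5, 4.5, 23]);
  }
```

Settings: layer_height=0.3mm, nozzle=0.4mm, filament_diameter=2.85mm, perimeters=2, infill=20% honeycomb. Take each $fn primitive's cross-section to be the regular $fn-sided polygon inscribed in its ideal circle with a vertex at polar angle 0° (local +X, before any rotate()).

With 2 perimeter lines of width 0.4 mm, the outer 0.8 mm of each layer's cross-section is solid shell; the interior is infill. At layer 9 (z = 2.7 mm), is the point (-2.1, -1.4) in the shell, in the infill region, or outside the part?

At z = 2.7 mm: the r=9 cylinder contributes a regular 6-gon of circumradius 9; the cube at (13, 3) is absent (z outside [3, 17.5]); the cylinder at (14.5, -0.5): section is a regular 6-gon, circumradius r=2; the 15.5×4.5 cube at (16, 0) contributes its full rectangle; Taking the first minus the rest: starting from the r=9 cylinder, the r=2 cylinder at (14.5, -0.5) misses the remaining region (no effect); the 15.5×4.5 cube at (16, 0) misses the remaining region (no effect) — 1 connected region; (whole slice rotated 75° about Z — lengths, areas and connectivity unchanged). Overall, the cross-section is a single solid region. Undo the 75° rotation: the query point maps to (-1.896, 1.666) in the un-rotated model frame. The nearest boundary edge runs (-9.00, 0.00)→(-4.50, 7.79); distance from the point to it = 5.32 mm. The point is inside the cross-section and 5.32 mm from the nearest boundary — more than the 0.8 mm shell width (2 × 0.4), so it's in the infill interior.

infill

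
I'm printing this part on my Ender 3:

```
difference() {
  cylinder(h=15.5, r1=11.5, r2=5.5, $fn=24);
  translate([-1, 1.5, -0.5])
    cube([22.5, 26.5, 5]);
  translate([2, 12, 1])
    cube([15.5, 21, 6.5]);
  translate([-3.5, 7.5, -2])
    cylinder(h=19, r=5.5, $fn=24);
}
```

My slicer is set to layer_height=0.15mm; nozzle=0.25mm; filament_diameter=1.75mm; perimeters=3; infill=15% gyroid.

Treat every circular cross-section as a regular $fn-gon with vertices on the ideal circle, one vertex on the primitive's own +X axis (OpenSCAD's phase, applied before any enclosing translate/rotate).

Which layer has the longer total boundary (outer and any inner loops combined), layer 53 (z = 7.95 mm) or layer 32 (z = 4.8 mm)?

Layer 53 (z = 7.95): the cone: at t=0.513 of its height the radius interpolates to r₁+(r₂−r₁)t = 8.423, giving a regular 24-gon of that circumradius (perimeter = 2·24·8.423·sin(180°/24) = 52.77 mm); the cube at (-1, 1.5) is not intersected at this z (z outside [-0.5, 4.5]); the cube at (2, 12) is absent (z outside [1, 7.5]); the r=5.5 cylinder at (-3.5, 7.5) contributes a regular 24-gon of circumradius 5.5 (perimeter = 2·24·5.500·sin(180°/24) = 34.46 mm); Subtracting the remaining from the first: starting from the cone, the r=5.5 cylinder at (-3.5, 7.5) partially overlaps it — only the 41.42 mm² overlap (of its 93.95 mm²) is removed, clipping the outline — boundary = 55.30 mm. So its perimeter = 55.30 mm. Layer 32 (z = 4.8): the cone contributes a regular 24-gon of circumradius 9.642 (interpolated between r1=11.5 and r2=5.5 at t=0.310) (perimeter = 2·24·9.642·sin(180°/24) = 60.41 mm); the cube at (-1, 1.5) is not intersected at this z (z outside [-0.5, 4.5]); the cube at (2, 12) is present — its section is the full 15.5×21 rectangle (perimeter 73.00 mm); the r=5.5 cylinder at (-3.5, 7.5) contributes a regular 24-gon of circumradius 5.5 (perimeter = 2·24·5.500·sin(180°/24) = 34.46 mm); Taking the first minus the rest: starting from the cone, the 15.5×21 cube at (2, 12) misses the remaining region (no effect); the r=5.5 cylinder at (-3.5, 7.5) partially overlaps it — only the 55.30 mm² overlap (of its 93.95 mm²) is removed, clipping the outline — boundary = 65.26 mm. So its perimeter = 65.26 mm. Layer 32 is larger (65.26 vs 55.30 mm).

layer 32 (z = 4.8 mm)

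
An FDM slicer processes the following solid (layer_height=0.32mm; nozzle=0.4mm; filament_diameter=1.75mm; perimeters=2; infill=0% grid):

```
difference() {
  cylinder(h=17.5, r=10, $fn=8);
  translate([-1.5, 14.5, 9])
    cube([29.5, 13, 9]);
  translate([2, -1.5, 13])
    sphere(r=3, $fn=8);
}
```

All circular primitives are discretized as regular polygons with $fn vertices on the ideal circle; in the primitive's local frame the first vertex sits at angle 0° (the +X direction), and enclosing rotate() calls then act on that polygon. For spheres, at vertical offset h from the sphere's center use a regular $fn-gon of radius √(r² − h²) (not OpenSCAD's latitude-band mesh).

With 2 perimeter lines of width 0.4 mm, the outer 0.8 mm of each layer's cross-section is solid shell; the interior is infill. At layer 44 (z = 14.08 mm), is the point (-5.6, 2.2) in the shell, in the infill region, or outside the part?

infill

At z = 14.08 mm: the r=10 cylinder contributes a regular 8-gon of circumradius 10; the cube at (-1.5, 14.5) is present — its section is the full 29.5×13 rectangle; the r=3 sphere at (2, -1.5) slices to a regular 8-gon of circumradius 2.799 (√(r²−h²) with h=1.08 from center); Subtracting the remaining from the first: starting from the r=10 cylinder, the 29.5×13 cube at (-1.5, 14.5) misses the remaining region (no effect); the r=3 sphere at (2, -1.5) lies wholly inside it (removes its full 22.16 mm² and its 17.14 mm outline becomes a hole wall) — 1 connected region with 1 hole. Overall, the cross-section is one region with 1 hole. The nearest boundary edge runs (-10.00, 0.00)→(-7.07, 7.07); distance from the point to it = 3.22 mm. The point is inside the cross-section and 3.22 mm from the nearest boundary — more than the 0.8 mm shell width (2 × 0.4), so it's in the infill interior.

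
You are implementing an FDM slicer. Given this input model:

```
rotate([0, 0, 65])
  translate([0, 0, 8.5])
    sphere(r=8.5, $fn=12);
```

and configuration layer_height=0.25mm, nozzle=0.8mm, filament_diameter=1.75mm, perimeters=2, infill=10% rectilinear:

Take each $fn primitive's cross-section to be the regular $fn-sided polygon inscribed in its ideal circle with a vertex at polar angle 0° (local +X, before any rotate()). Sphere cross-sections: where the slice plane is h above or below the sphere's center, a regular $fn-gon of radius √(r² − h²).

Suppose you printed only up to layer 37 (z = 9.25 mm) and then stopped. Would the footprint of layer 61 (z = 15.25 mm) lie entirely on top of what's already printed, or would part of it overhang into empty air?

Compare the two slices. At z = 9.25: the r=8.5 sphere slices to a regular 12-gon of circumradius 8.467 (√(r²−h²) with h=0.75 from center) (area = (12/2)·8.467²·sin(360°/12) = 215.06 mm²); (whole slice rotated 65° about Z — lengths, areas and connectivity unchanged). At z = 15.25: the r=8.5 sphere contributes a regular 12-gon of circumradius √(8.5²−6.75²) = 5.166 (area = (12/2)·5.166²·sin(360°/12) = 80.06 mm²); (rotated 65° about Z; rotation is an isometry so areas/perimeters/island counts are preserved). Checking containment: the cross-section at z = 15.25 is a subset of the cross-section at z = 9.25.

entirely on top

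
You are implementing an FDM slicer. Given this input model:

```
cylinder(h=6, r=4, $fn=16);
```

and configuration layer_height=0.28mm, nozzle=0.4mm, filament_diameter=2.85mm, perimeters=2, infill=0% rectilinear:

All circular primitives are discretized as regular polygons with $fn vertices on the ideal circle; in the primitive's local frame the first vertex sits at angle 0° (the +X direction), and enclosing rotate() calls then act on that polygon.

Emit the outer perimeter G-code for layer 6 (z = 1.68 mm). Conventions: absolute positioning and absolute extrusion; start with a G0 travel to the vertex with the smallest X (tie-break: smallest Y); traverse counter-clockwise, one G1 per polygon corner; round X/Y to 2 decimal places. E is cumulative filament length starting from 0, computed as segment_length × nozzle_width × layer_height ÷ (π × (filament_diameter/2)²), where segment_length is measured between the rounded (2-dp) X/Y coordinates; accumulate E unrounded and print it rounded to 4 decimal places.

At z = 1.68 mm: the r=4 cylinder gives a regular 16-gon of circumradius 4 (constant along its height). The outline is a single polygon with 16 vertices. Extrusion per mm of travel: 0.4 × 0.28 / (π × 1.425²) = 0.017557. Accumulating E over each segment gives final E = 0.4387.

G0 X-4.00 Y0.00 Z1.68
G1 X-3.70 Y-1.53 E0.0274
G1 X-2.83 Y-2.83 E0.0548
G1 X-1.53 Y-3.70 E0.0823
G1 X0.00 Y-4.00 E0.1097
G1 X1.53 Y-3.70 E0.1370
G1 X2.83 Y-2.83 E0.1645
G1 X3.70 Y-1.53 E0.1920
G1 X4.00 Y0.00 E0.2193
G1 X3.70 Y1.53 E0.2467
G1 X2.83 Y2.83 E0.2742
G1 X1.53 Y3.70 E0.3016
G1 X0.00 Y4.00 E0.3290
G1 X-1.53 Y3.70 E0.3564
G1 X-2.83 Y2.83 E0.3839
G1 X-3.70 Y1.53 E0.4113
G1 X-4.00 Y0.00 E0.4387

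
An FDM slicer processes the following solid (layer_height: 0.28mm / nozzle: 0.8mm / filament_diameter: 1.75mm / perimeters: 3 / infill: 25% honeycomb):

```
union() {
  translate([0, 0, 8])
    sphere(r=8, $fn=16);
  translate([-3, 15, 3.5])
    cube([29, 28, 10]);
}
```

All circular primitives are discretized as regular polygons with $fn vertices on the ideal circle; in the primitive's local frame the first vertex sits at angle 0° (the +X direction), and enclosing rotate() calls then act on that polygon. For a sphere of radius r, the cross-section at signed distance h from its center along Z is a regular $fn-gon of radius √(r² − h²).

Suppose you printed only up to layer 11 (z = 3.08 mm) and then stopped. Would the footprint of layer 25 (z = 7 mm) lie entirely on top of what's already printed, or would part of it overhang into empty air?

part overhangs

Compare the two slices. At z = 3.08: the sphere: section is a regular 16-gon, circumradius = √(r²−h²) = √(8²−4.92²) = 6.308 (area = (16/2)·6.308²·sin(360°/16) = 121.83 mm²); the cube at (-3, 15) is absent (z outside [3.5, 13.5]); Combining (union): only the r=8 sphere is present, so the union is just that shape — area = 121.83 mm². At z = 7: the r=8 sphere contributes a regular 16-gon of circumradius √(8²−1²) = 7.937 (area = (16/2)·7.937²·sin(360°/16) = 192.87 mm²); the cube at (-3, 15) is present — its section is the full 29×28 rectangle (area 812.00 mm²); Merging all regions: the 2 present regions are separate (no shared area or edge), so areas and boundary lengths simply add and each stays a separate island — area = 1004.87 mm². Checking containment: at z = 7 the cross-section extends beyond the z = 3.08 cross-section by about 883.05 mm².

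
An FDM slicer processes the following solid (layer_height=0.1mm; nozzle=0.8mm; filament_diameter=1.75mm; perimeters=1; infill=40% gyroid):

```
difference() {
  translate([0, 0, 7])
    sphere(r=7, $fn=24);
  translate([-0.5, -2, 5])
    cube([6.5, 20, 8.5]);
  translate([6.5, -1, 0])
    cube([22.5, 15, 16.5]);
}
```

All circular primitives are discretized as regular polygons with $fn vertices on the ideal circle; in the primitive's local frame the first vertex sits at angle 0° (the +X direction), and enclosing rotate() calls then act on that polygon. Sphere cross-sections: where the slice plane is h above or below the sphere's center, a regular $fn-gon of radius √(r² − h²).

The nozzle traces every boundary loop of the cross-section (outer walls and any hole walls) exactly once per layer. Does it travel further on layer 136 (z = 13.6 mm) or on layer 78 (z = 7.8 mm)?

Layer 136 (z = 13.6): the r=7 sphere contributes a regular 24-gon of circumradius √(7²−6.6²) = 2.332 (perimeter = 2·24·2.332·sin(180°/24) = 14.61 mm); the cube at (-0.5, -2) is absent (z outside [5, 13.5]); the 22.5×15 cube at (6.5, -1) contributes its full rectangle (perimeter 75.00 mm); After the difference (first − rest): starting from the r=7 sphere, the 22.5×15 cube at (6.5, -1) misses the remaining region (no effect) — boundary = 14.61 mm. So its perimeter = 14.61 mm. Layer 78 (z = 7.8): the sphere: section is a regular 24-gon, circumradius = √(r²−h²) = √(7²−0.8²) = 6.954 (perimeter = 2·24·6.954·sin(180°/24) = 43.57 mm); the 6.5×20 cube at (-0.5, -2) contributes its full rectangle (perimeter 53.00 mm); the cube at (6.5, -1) (footprint 22.5×15) is included at this height (perimeter 75.00 mm); After the difference (first − rest): starting from the r=7 sphere, the 6.5×20 cube at (-0.5, -2) partially overlaps it — only the 51.89 mm² overlap (of its 130.00 mm²) is removed, clipping the outline; the 22.5×15 cube at (6.5, -1) partially overlaps it — only the 1.05 mm² overlap (of its 337.50 mm²) is removed, clipping the outline — boundary = 56.99 mm. So its perimeter = 56.99 mm. Layer 78 is larger (56.99 vs 14.61 mm).

layer 78 (z = 7.8 mm)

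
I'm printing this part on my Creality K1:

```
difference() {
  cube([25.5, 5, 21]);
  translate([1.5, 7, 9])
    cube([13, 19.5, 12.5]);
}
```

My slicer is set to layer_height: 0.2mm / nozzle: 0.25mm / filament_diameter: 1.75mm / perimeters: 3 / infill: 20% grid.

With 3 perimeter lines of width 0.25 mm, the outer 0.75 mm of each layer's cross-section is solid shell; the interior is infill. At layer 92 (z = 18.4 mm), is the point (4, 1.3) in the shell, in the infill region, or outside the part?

At z = 18.4 mm: the cube is present — its section is the full 25.5×5 rectangle; the 13×19.5 cube at (1.5, 7) contributes its full rectangle; Taking the first minus the rest: starting from the 25.5×5 cube, the 13×19.5 cube at (1.5, 7) misses the remaining region (no effect) — 1 connected region. Overall, the cross-section is a single solid region. The nearest boundary edge runs (25.50, 0.00)→(0.00, 0.00); distance from the point to it = 1.30 mm. The point is inside the cross-section and 1.30 mm from the nearest boundary — more than the 0.75 mm shell width (3 × 0.25), so it's in the infill interior.

infill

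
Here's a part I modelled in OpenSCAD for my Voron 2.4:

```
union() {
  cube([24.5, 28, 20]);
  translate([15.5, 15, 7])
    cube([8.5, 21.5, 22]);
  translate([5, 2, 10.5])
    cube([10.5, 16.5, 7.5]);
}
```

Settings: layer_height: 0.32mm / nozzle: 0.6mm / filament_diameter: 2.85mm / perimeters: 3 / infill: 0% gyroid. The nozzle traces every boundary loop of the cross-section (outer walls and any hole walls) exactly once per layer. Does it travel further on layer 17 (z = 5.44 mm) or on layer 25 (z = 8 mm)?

Layer 17 (z = 5.44): the cube (footprint 24.5×28) is included at this height (perimeter 105.00 mm); the cube at (15.5, 15) does not reach this height (z outside [7, 29]); the cube at (5, 2) is not intersected at this z (z outside [10.5, 18]); Merging all regions: only the 24.5×28 cube is present, so the union is just that shape — boundary = 105.00 mm. So its perimeter = 105.00 mm. Layer 25 (z = 8): the cube (footprint 24.5×28) is included at this height (perimeter 105.00 mm); the 8.5×21.5 cube at (15.5, 15) contributes its full rectangle (perimeter 60.00 mm); the cube at (5, 2) is absent (z outside [10.5, 18]); Taking the union: the regions partially overlap (shared area 110.50 mm²), so the edge portions inside another operand are dropped and the merged outline is re-measured after clipping — boundary = 122.00 mm. So its perimeter = 122.00 mm. Layer 25 is larger (122.00 vs 105.00 mm).

layer 25 (z = 8 mm)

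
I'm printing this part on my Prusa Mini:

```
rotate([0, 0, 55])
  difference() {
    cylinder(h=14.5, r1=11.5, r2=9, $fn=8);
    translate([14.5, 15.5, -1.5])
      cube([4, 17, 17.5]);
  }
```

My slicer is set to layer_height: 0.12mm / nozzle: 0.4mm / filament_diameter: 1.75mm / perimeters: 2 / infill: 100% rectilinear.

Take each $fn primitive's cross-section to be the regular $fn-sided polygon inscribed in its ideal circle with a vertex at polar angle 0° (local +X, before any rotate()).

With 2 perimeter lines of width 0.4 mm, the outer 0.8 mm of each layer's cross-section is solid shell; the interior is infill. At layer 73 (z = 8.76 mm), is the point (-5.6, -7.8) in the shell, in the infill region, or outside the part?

At z = 8.76 mm: the cone (r1=11.5→r2=9) has section circumradius 9.990 here — a regular 8-gon; the cube at (14.5, 15.5) is present — its section is the full 4×17 rectangle; After the difference (first − rest): starting from the cone, the 4×17 cube at (14.5, 15.5) misses the remaining region (no effect) — 1 connected region; (rotated 55° about Z; rotation is an isometry so areas/perimeters/island counts are preserved). Overall, the cross-section is a single solid region. Undo the 55° rotation: the query point maps to (-9.601, 0.113) in the un-rotated model frame. The nearest boundary edge runs (-9.99, 0.00)→(-7.06, 7.06); distance from the point to it = 0.32 mm. The point is inside the cross-section, 0.32 mm from the nearest boundary — within the 0.8 mm shell band (2 × 0.4).

shell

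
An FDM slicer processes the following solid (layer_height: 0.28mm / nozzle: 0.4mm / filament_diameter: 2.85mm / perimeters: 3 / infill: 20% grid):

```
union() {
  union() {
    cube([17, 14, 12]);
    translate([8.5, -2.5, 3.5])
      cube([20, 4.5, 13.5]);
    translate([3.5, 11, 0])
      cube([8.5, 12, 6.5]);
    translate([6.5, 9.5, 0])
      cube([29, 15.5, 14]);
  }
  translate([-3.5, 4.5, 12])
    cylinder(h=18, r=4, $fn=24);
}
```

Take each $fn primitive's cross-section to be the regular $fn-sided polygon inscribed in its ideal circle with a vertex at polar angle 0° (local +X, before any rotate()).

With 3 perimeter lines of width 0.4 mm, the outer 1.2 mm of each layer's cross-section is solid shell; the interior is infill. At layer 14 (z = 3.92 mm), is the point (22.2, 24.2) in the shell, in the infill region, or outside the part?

shell

At z = 3.92 mm: the cube (footprint 17×14) is included at this height; the 20×4.5 cube at (8.5, -2.5) contributes its full rectangle; the 8.5×12 cube at (3.5, 11) contributes its full rectangle; the 29×15.5 cube at (6.5, 9.5) contributes its full rectangle; Combining (union): the regions partially overlap (shared area 139.25 mm²), so overlapping operands fuse into one piece — 1 connected region; the cylinder at (-3.5, 4.5) does not reach this height (z outside [12, 30]); Combining (union): only that combined region is present, so the union is just that shape — 1 connected region. Overall, the cross-section is a single solid region. The nearest boundary edge runs (6.50, 25.00)→(35.50, 25.00); distance from the point to it = 0.80 mm. The point is inside the cross-section, 0.80 mm from the nearest boundary — within the 1.2 mm shell band (3 × 0.4).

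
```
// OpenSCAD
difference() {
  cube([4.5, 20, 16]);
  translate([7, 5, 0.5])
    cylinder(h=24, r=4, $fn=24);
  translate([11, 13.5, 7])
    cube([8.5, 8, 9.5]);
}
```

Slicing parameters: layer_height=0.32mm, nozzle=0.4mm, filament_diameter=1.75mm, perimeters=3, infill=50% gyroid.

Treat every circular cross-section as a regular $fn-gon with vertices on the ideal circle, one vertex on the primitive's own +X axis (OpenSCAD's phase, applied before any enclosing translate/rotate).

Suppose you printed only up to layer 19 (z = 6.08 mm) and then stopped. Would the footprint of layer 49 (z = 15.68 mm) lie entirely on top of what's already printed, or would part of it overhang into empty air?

Compare the two slices. At z = 6.08: the cube is present — its section is the full 4.5×20 rectangle (area 90.00 mm²); the r=4 cylinder at (7, 5) contributes a regular 24-gon of circumradius 4 (area = (24/2)·4.000²·sin(360°/24) = 49.69 mm²); the cube at (11, 13.5) is absent (z outside [7, 16.5]); After the difference (first − rest): starting from the 4.5×20 cube (90.00 mm²), the r=4 cylinder at (7, 5) partially overlaps it — only the 6.36 mm² overlap (of its 49.69 mm²) is removed, clipping the outline — area = 83.64 mm². At z = 15.68: the cube (footprint 4.5×20) is included at this height (area 90.00 mm²); the r=4 cylinder at (7, 5) gives a regular 24-gon of circumradius 4 (constant along its height) (area = (24/2)·4.000²·sin(360°/24) = 49.69 mm²); the 8.5×8 cube at (11, 13.5) contributes its full rectangle (area 68.00 mm²); Taking the first minus the rest: starting from the 4.5×20 cube (90.00 mm²), the r=4 cylinder at (7, 5) partially overlaps it — only the 6.36 mm² overlap (of its 49.69 mm²) is removed, clipping the outline; the 8.5×8 cube at (11, 13.5) misses the remaining region (no effect) — area = 83.64 mm². Checking containment: the cross-section at z = 15.68 is a subset of the cross-section at z = 6.08.

entirely on top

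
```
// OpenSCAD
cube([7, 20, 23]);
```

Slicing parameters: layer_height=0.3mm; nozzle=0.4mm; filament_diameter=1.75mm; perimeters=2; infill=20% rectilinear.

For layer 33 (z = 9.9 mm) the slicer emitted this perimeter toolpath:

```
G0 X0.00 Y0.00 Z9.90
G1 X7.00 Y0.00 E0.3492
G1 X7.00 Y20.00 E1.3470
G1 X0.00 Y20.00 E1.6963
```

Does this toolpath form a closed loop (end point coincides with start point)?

Start point (G0): (0.00, 0.00). End point (last G1): the path does not return to the start — open.

no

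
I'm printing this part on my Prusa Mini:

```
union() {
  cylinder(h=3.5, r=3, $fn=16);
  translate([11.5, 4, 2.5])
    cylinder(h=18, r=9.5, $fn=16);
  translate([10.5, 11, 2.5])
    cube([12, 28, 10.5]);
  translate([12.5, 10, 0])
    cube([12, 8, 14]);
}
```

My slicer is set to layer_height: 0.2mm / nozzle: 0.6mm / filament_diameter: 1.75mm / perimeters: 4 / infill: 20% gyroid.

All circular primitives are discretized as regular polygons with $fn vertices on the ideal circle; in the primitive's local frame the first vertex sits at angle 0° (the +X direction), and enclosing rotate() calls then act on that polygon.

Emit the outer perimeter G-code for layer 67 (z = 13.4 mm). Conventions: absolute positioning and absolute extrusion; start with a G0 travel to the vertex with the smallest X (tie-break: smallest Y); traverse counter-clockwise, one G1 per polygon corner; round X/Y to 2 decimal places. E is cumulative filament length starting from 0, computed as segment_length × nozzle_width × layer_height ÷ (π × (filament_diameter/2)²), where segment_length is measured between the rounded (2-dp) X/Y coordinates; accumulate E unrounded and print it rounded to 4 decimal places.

G0 X2.00 Y4.00 Z13.40
G1 X2.72 Y0.36 E0.1851
G1 X4.78 Y-2.72 E0.3700
G1 X7.86 Y-4.78 E0.5548
G1 X11.50 Y-5.50 E0.7400
G1 X15.14 Y-4.78 E0.9251
G1 X18.22 Y-2.72 E1.1099
G1 X20.28 Y0.36 E1.2948
G1 X21.00 Y4.00 E1.4799
G1 X20.28 Y7.64 E1.6650
G1 X18.70 Y10.00 E1.8067
G1 X24.50 Y10.00 E2.0961
G1 X24.50 Y18.00 E2.4952
G1 X12.50 Y18.00 E3.0939
G1 X12.50 Y13.30 E3.3284
G1 X11.50 Y13.50 E3.3793
G1 X7.86 Y12.78 E3.5644
G1 X4.78 Y10.72 E3.7493
G1 X2.72 Y7.64 E3.9341
G1 X2.00 Y4.00 E4.1192

At z = 13.4 mm: the cylinder is absent (z outside [0, 3.5]); the r=9.5 cylinder at (11.5, 4) gives a regular 16-gon of circumradius 9.5 (constant along its height); the cube at (10.5, 11) does not reach this height (z outside [2.5, 13]); the 12×8 cube at (12.5, 10) contributes its full rectangle; Taking the union: the regions partially overlap (shared area 13.57 mm²), so overlapping operands fuse into one piece — 1 connected region. The outline is a single polygon with 19 vertices. Extrusion per mm of travel: 0.6 × 0.2 / (π × 0.875²) = 0.049890. Accumulating E over each segment gives final E = 4.1192.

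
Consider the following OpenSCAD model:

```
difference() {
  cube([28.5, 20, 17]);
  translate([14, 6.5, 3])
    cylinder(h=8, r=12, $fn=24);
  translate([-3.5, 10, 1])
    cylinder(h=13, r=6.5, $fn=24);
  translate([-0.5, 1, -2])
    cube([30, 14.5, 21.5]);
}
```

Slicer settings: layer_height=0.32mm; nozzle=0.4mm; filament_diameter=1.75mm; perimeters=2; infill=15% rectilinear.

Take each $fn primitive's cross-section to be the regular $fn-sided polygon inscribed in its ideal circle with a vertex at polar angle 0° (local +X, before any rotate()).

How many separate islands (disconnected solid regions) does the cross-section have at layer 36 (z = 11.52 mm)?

At z = 11.52 mm: the cube (footprint 28.5×20) is included at this height; the cylinder at (14, 6.5) does not reach this height (z outside [3, 11]); the r=6.5 cylinder at (-3.5, 10) contributes a regular 24-gon of circumradius 6.5; the 30×14.5 cube at (-0.5, 1) contributes its full rectangle; Subtracting the remaining from the first: starting from the 28.5×20 cube, the r=6.5 cylinder at (-3.5, 10) partially overlaps it — only the 22.68 mm² overlap (of its 131.22 mm²) is removed, clipping the outline; the 30×14.5 cube at (-0.5, 1) partially overlaps it — only the 390.57 mm² overlap (of its 435.00 mm²) is removed, clipping the outline — 2 connected regions. Overall, the cross-section has 2 separate islands. Island count = 2.

2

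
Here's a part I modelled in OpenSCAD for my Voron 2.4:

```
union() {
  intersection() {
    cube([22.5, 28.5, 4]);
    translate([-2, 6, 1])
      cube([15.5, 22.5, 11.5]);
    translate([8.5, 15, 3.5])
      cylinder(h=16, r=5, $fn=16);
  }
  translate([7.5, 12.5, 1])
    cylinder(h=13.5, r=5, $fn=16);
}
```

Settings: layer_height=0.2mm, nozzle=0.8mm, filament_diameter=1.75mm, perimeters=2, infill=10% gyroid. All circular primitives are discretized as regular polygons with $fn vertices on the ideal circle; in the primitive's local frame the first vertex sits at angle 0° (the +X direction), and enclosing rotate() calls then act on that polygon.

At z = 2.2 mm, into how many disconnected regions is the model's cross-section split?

1

At z = 2.2 mm: the cube (footprint 22.5×28.5) is included at this height; the 15.5×22.5 cube at (-2, 6) contributes its full rectangle; the cylinder at (8.5, 15) is absent (z outside [3.5, 19.5]); After intersecting: at least one operand is absent at this height, so nothing remains; the r=5 cylinder at (7.5, 12.5) contributes a regular 16-gon of circumradius 5; Taking the union: only the r=5 cylinder at (7.5, 12.5) is present, so the union is just that shape — 1 connected region. The result has 1 disconnected region.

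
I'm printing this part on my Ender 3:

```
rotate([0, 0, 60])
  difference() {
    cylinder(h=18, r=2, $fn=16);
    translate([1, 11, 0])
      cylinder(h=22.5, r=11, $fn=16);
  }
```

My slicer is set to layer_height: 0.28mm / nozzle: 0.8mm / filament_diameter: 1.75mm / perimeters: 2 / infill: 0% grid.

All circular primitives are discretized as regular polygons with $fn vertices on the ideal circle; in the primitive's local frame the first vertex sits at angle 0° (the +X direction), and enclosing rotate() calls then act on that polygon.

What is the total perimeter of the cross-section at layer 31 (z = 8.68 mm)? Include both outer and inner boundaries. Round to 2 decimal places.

10.95 mm

At z = 8.68 mm: the r=2 cylinder contributes a regular 16-gon of circumradius 2 (perimeter = 2·16·2.000·sin(180°/16) = 12.49 mm); the r=11 cylinder at (1, 11) gives a regular 16-gon of circumradius 11 (constant along its height) (perimeter = 2·16·11.000·sin(180°/16) = 68.67 mm); Taking the first minus the rest: starting from the r=2 cylinder, the r=11 cylinder at (1, 11) partially overlaps it — only the 5.17 mm² overlap (of its 370.44 mm²) is removed, clipping the outline — boundary = 10.95 mm; (whole slice rotated 60° about Z — lengths, areas and connectivity unchanged). Overall, the cross-section is a single solid region. Total boundary length (outer) = 10.95 mm.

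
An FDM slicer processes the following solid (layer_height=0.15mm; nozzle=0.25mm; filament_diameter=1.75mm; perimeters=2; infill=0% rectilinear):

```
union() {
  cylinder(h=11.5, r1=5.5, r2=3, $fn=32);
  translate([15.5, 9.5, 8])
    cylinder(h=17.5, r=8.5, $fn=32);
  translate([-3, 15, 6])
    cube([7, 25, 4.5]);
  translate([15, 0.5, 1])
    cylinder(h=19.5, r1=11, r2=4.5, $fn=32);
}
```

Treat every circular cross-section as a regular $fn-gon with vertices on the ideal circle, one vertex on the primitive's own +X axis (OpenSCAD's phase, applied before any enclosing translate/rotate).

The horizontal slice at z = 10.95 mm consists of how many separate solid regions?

At z = 10.95 mm: the cone contributes a regular 32-gon of circumradius 3.120 (interpolated between r1=5.5 and r2=3 at t=0.952); the cylinder at (15.5, 9.5): section is a regular 32-gon, circumradius r=8.5; the cube at (-3, 15) does not reach this height (z outside [6, 10.5]); the cone at (15, 0.5): at t=0.510 of its height the radius interpolates to r₁+(r₂−r₁)t = 7.683, giving a regular 32-gon of that circumradius; Combining (union): the regions partially overlap (shared area 66.77 mm²), so overlapping operands fuse into one piece — 2 connected regions. The result has 2 disconnected regions.

2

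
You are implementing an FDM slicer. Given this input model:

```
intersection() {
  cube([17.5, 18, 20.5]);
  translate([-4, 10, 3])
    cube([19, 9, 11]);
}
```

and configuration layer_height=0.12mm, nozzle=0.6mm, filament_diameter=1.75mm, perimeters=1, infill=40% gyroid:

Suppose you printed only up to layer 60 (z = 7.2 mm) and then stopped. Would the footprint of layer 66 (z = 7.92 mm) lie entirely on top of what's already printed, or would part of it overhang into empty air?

entirely on top

Compare the two slices. At z = 7.2: the cube is present — its section is the full 17.5×18 rectangle (area 315.00 mm²); the cube at (-4, 10) is present — its section is the full 19×9 rectangle (area 171.00 mm²); Keeping only the common overlap: the 19×9 cube at (-4, 10) partially overlaps the 17.5×18 cube; clipping to the common part keeps 120.00 mm² — area = 120.00 mm². At z = 7.92: the cube is present — its section is the full 17.5×18 rectangle (area 315.00 mm²); the 19×9 cube at (-4, 10) contributes its full rectangle (area 171.00 mm²); After intersecting: the 19×9 cube at (-4, 10) partially overlaps the 17.5×18 cube; clipping to the common part keeps 120.00 mm² — area = 120.00 mm². Checking containment: the cross-section at z = 7.92 is a subset of the cross-section at z = 7.2.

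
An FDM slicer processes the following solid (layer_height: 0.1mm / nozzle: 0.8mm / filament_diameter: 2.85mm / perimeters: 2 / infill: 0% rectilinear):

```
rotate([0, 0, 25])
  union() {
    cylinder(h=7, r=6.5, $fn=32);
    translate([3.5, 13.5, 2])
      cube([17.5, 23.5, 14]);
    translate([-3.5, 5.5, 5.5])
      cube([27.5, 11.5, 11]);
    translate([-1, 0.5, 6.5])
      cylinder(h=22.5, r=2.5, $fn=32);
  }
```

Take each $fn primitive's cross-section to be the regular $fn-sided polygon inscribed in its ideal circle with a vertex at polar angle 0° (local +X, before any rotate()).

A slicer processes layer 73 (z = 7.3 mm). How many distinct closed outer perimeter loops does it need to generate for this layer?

At z = 7.3 mm: the cylinder is absent (z outside [0, 7]); the 17.5×23.5 cube at (3.5, 13.5) contributes its full rectangle; the cube at (-3.5, 5.5) (footprint 27.5×11.5) is included at this height; the r=2.5 cylinder at (-1, 0.5) gives a regular 32-gon of circumradius 2.5 (constant along its height); Taking the union: the regions partially overlap (shared area 61.25 mm²), so overlapping operands fuse into one piece — 2 connected regions; (whole slice rotated 25° about Z — lengths, areas and connectivity unchanged). The result has 2 disconnected regions.

2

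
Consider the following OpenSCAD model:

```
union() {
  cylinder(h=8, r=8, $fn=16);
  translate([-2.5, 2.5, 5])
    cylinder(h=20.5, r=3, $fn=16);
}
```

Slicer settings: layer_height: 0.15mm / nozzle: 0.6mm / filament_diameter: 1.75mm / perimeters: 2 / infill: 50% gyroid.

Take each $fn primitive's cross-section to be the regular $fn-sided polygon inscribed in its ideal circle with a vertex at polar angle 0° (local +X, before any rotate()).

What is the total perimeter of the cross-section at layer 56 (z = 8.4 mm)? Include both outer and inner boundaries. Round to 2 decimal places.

18.73 mm

At z = 8.4 mm: the cylinder is absent (z outside [0, 8]); the cylinder at (-2.5, 2.5): section is a regular 16-gon, circumradius r=3 (perimeter = 2·16·3.000·sin(180°/16) = 18.73 mm); Merging all regions: only the r=3 cylinder at (-2.5, 2.5) is present, so the union is just that shape — boundary = 18.73 mm. Overall, the cross-section is a single solid region. Total boundary length (outer) = 18.73 mm.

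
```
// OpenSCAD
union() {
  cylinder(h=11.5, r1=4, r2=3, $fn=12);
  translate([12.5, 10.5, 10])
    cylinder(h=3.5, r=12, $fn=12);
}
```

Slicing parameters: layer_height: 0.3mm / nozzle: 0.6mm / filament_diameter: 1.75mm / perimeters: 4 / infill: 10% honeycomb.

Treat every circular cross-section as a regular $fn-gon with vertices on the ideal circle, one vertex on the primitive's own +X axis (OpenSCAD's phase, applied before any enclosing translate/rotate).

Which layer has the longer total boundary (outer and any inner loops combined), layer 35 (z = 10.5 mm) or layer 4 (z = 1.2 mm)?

layer 35 (z = 10.5 mm)

Layer 35 (z = 10.5): the cone: at t=0.913 of its height the radius interpolates to r₁+(r₂−r₁)t = 3.087, giving a regular 12-gon of that circumradius (perimeter = 2·12·3.087·sin(180°/12) = 19.18 mm); the cylinder at (12.5, 10.5): section is a regular 12-gon, circumradius r=12 (perimeter = 2·12·12.000·sin(180°/12) = 74.54 mm); Taking the union: the 2 present regions are separate (no shared area or edge), so areas and boundary lengths simply add and each stays a separate island — boundary = 93.72 mm. So its perimeter = 93.72 mm. Layer 4 (z = 1.2): the cone: at t=0.104 of its height the radius interpolates to r₁+(r₂−r₁)t = 3.896, giving a regular 12-gon of that circumradius (perimeter = 2·12·3.896·sin(180°/12) = 24.20 mm); the cylinder at (12.5, 10.5) does not reach this height (z outside [10, 13.5]); Taking the union: only the cone is present, so the union is just that shape — boundary = 24.20 mm. So its perimeter = 24.20 mm. Layer 35 is larger (93.72 vs 24.20 mm).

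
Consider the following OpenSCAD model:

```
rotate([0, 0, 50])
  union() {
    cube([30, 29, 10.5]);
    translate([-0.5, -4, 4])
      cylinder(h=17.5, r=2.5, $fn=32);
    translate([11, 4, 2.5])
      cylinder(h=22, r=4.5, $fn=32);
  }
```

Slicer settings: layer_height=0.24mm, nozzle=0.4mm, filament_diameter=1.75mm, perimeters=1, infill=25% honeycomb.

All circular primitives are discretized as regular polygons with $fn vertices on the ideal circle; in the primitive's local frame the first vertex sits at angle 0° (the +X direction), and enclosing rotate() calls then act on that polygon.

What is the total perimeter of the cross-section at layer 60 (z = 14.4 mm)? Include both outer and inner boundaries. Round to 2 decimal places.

At z = 14.4 mm: the cube does not reach this height (z outside [0, 10.5]); the r=2.5 cylinder at (-0.5, -4) contributes a regular 32-gon of circumradius 2.5 (perimeter = 2·32·2.500·sin(180°/32) = 15.68 mm); the cylinder at (11, 4): section is a regular 32-gon, circumradius r=4.5 (perimeter = 2·32·4.500·sin(180°/32) = 28.23 mm); Taking the union: the 2 present regions are separate (no shared area or edge), so areas and boundary lengths simply add and each stays a separate island — boundary = 43.91 mm; (whole slice rotated 50° about Z — lengths, areas and connectivity unchanged). Overall, the cross-section has 2 separate islands. Total boundary length (outer) = 43.91 mm.

43.91 mm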